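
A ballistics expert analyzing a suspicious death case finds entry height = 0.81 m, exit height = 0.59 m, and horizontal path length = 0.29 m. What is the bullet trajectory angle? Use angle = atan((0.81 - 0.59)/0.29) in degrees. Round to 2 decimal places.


Bullet trajectory angle:
Height difference = 0.81 - 0.59 = 0.22 m
angle = atan(0.22 / 0.29)
angle = atan(0.758621)
angle = 37.18 degrees

37.18


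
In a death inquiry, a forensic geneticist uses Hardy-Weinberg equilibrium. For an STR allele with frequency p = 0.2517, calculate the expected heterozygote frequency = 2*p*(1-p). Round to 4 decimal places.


Hardy-Weinberg heterozygote frequency:
q = 1 - p = 1 - 0.2517 = 0.7483
2pq = 2 * 0.2517 * 0.7483 = 0.3767

0.3767


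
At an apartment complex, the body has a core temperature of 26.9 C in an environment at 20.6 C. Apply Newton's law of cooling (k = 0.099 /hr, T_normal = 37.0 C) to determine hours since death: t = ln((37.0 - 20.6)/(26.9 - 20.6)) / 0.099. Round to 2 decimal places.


Using Newton's law of cooling:
t = ln((T_normal - T_ambient) / (T_body - T_ambient)) / k
T_normal - T_ambient = 16.4
T_body - T_ambient = 6.3
Ratio = 2.603175
ln(ratio) = 0.956732
t = 0.956732 / 0.099 = 9.66 hours

9.66


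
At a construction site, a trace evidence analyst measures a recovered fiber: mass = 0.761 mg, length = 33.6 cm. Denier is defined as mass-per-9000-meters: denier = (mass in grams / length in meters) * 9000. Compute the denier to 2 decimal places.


Denier calculation:
Mass in grams = 0.761 mg / 1000 = 0.000761 g
Length in meters = 33.6 cm / 100 = 0.336 m
Linear density = mass / length = 0.000761 / 0.336 = 0.00226488 g/m
Denier = (g/m) * 9000 = 0.00226488 * 9000 = 20.38

20.38


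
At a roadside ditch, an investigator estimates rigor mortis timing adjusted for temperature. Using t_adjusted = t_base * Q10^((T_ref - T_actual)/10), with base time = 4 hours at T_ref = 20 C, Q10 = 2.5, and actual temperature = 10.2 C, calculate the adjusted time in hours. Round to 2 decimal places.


Rigor mortis time adjustment:
Exponent = (T_ref - T_actual) / 10 = (20 - 10.2) / 10 = 0.98
Q10 factor = 2.5^0.98 = 2.4546
t_adjusted = 4 * 2.4546 = 9.82 hours

9.82


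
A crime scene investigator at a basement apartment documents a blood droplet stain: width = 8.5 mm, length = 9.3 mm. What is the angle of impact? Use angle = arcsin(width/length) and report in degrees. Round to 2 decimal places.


Blood spatter impact angle calculation:
width / length = 8.5 / 9.3 = 0.913978
angle = arcsin(0.913978)
angle = 66.06 degrees

66.06


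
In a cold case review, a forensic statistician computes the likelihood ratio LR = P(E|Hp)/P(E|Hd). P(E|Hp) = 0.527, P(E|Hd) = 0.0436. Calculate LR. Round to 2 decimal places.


Likelihood ratio calculation:
LR = P(E|Hp) / P(E|Hd)
LR = 0.527 / 0.0436
LR = 12.09

12.09


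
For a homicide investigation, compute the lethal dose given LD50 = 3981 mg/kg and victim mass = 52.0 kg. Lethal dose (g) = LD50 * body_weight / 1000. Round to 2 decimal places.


Lethal dose calculation:
Lethal dose = LD50 * body_weight / 1000
= 3981 * 52.0 / 1000
= 207012 / 1000
= 207.01 g

207.01


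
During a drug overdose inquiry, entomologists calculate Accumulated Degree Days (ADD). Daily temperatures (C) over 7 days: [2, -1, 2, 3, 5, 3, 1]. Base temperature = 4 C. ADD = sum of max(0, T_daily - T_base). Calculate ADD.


Computing ADD day by day:
Day 1: max(0, 2 - 4) = 0
Day 2: max(0, -1 - 4) = 0
Day 3: max(0, 2 - 4) = 0
Day 4: max(0, 3 - 4) = 0
Day 5: max(0, 5 - 4) = 1
Day 6: max(0, 3 - 4) = 0
Day 7: max(0, 1 - 4) = 0
Total ADD = 1

1


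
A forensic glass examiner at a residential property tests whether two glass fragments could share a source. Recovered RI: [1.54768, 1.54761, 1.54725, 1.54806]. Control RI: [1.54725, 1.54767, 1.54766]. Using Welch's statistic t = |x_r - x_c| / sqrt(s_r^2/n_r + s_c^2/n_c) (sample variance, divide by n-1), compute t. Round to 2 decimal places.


Welch's t-criterion for glass RI comparison:
Recovered mean = sum / n_r = 6.1906 / 4 = 1.54765
Control mean = sum / n_c = 4.64258 / 3 = 1.5475267
Recovered sample variance s_r^2 = 1.102e-07
Control sample variance s_c^2 = 5.74333e-08
Welch SE (unpooled) = sqrt(s_r^2/n_r + s_c^2/n_c) = sqrt(2.755e-08 + 1.91444e-08) = sqrt(4.66944e-08) = 0.000216089
|mean_r - mean_c| = 0.000123333
t = 0.000123333 / 0.000216089 = 0.57

0.57


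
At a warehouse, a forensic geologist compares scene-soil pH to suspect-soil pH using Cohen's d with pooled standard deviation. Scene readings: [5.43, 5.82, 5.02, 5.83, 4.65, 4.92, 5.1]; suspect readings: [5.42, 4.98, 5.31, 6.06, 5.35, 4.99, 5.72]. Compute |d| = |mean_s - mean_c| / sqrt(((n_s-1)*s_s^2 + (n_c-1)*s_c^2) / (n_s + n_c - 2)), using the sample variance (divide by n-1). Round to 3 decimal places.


Pooled-variance Cohen's d for soil pH comparison:
Scene mean = 36.77 / 7 = 5.252857
Suspect mean = 37.83 / 7 = 5.404286
Scene sample variance s_s^2 = 0.206324
Suspect sample variance s_c^2 = 0.148895
Pooled variance = ((n_s-1)*s_s^2 + (n_c-1)*s_c^2) / (n_s + n_c - 2) = 0.17761
Pooled SD = sqrt(0.17761) = 0.421438
Mean difference = -0.151429
|d| = |-0.151429| / 0.421438 = 0.359

0.359


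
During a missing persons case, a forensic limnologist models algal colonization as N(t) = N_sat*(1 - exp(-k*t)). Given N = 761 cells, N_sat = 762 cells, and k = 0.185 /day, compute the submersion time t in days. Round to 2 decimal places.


PMSI from diatom colonization curve:
N / N_sat = 761 / 762 = 0.998688
1 - N/N_sat = 0.001312
ln(1 - N/N_sat) = -6.636203
t = -ln(1 - N/N_sat) / k = -(-6.636203) / 0.185 = 35.87 days

35.87


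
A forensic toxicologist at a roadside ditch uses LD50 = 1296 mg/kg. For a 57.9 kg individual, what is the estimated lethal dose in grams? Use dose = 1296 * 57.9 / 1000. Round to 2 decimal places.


Lethal dose calculation:
Lethal dose = LD50 * body_weight / 1000
= 1296 * 57.9 / 1000
= 75038.4 / 1000
= 75.04 g

75.04


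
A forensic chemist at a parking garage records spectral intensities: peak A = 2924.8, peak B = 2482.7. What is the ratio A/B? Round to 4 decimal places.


Spectral peak ratio:
Peak A = 2924.8 counts
Peak B = 2482.7 counts
Ratio = 2924.8 / 2482.7 = 1.1781

1.1781


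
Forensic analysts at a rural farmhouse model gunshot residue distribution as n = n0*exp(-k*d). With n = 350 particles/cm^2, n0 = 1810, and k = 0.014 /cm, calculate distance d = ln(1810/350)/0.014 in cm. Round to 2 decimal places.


GSR distance calculation:
n0/n = 1810 / 350 = 5.171429
ln(n0/n) = 1.643149
d = 1.643149 / 0.014 = 117.37 cm

117.37


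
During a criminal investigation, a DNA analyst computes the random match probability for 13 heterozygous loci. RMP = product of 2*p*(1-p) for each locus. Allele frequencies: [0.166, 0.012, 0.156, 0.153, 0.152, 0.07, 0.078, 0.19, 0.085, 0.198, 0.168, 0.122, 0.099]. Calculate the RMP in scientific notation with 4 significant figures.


Computing RMP for 13 loci:
Locus 1: 2 * 0.166 * 0.834 = 0.276888
Locus 2: 2 * 0.012 * 0.988 = 0.023712
Locus 3: 2 * 0.156 * 0.844 = 0.263328
Locus 4: 2 * 0.153 * 0.847 = 0.259182
Locus 5: 2 * 0.152 * 0.848 = 0.257792
Locus 6: 2 * 0.07 * 0.93 = 0.1302
Locus 7: 2 * 0.078 * 0.922 = 0.143832
Locus 8: 2 * 0.19 * 0.81 = 0.3078
Locus 9: 2 * 0.085 * 0.915 = 0.15555
Locus 10: 2 * 0.198 * 0.802 = 0.317592
Locus 11: 2 * 0.168 * 0.832 = 0.279552
Locus 12: 2 * 0.122 * 0.878 = 0.214232
Locus 13: 2 * 0.099 * 0.901 = 0.178398
RMP = 3.514e-10

3.514e-10


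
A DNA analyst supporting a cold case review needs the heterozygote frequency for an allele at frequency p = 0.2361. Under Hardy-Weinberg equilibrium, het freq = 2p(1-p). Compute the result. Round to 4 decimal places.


Hardy-Weinberg heterozygote frequency:
q = 1 - p = 1 - 0.2361 = 0.7639
2pq = 2 * 0.2361 * 0.7639 = 0.3607

0.3607


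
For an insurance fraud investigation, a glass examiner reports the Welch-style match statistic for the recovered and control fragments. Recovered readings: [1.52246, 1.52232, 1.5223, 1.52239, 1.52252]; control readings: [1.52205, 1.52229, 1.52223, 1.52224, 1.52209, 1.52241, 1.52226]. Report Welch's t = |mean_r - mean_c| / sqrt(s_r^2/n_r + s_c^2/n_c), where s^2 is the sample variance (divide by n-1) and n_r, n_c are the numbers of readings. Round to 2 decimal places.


Welch's t-criterion for glass RI comparison:
Recovered mean = sum / n_r = 7.61199 / 5 = 1.522398
Control mean = sum / n_c = 10.65557 / 7 = 1.5222243
Recovered sample variance s_r^2 = 8.62e-09
Control sample variance s_c^2 = 1.47952e-08
Welch SE (unpooled) = sqrt(s_r^2/n_r + s_c^2/n_c) = sqrt(1.724e-09 + 2.11361e-09) = sqrt(3.83761e-09) = 6.19484e-05
|mean_r - mean_c| = 0.000173714
t = 0.000173714 / 6.19484e-05 = 2.80

2.80


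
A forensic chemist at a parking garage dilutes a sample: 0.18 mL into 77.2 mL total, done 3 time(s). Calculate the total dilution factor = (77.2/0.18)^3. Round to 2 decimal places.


Dilution factor calculation:
Single dilution = V_total / V_sample = 77.2 / 0.18 ≈ 428.888889
Number of dilutions = 3
Total DF = (77.2 / 0.18)^3 (full precision, rounded at the end) = 78892257.89

78892257.89


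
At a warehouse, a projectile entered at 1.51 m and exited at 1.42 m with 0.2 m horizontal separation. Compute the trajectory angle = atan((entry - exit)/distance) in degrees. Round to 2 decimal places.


Bullet trajectory angle:
Height difference = 1.51 - 1.42 = 0.09 m
angle = atan(0.09 / 0.2)
angle = atan(0.45)
angle = 24.23 degrees

24.23


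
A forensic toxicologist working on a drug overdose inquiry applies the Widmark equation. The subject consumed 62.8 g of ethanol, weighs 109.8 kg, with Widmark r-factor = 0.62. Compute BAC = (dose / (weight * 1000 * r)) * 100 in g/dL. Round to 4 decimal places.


Applying the Widmark formula:
BAC = (dose_g / (body_wt * 1000 * r)) * 100
Denominator = 109.8 * 1000 * 0.62 = 68076
BAC = (62.8 / 68076) * 100
BAC = 0.0922 g/dL

0.0922


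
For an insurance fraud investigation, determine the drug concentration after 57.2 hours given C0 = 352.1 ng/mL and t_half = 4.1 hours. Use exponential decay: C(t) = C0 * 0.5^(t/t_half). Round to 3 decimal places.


Drug concentration decay:
Number of half-lives = t / t_half = 57.2 / 4.1 = 13.95122
Decay factor = 0.5^13.95122 = 0.00006313
C(t) = 352.1 * 0.00006313 = 0.022 ng/mL

0.022


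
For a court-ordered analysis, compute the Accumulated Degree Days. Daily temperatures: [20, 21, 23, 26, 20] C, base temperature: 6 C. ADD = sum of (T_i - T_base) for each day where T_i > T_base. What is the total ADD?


Computing ADD day by day:
Day 1: max(0, 20 - 6) = 14
Day 2: max(0, 21 - 6) = 15
Day 3: max(0, 23 - 6) = 17
Day 4: max(0, 26 - 6) = 20
Day 5: max(0, 20 - 6) = 14
Total ADD = 80

80


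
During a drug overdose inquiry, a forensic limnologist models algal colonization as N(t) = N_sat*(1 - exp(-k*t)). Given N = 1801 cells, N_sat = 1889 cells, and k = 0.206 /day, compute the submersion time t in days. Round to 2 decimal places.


PMSI from diatom colonization curve:
N / N_sat = 1801 / 1889 = 0.953415
1 - N/N_sat = 0.046585
ln(1 - N/N_sat) = -3.066477
t = -ln(1 - N/N_sat) / k = -(-3.066477) / 0.206 = 14.89 days

14.89


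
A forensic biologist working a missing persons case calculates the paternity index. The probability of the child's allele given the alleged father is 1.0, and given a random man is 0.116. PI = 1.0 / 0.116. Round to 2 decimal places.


Paternity Index calculation:
PI = P(allele|father) / P(allele|random)
PI = 1.0 / 0.116
PI = 8.62

8.62


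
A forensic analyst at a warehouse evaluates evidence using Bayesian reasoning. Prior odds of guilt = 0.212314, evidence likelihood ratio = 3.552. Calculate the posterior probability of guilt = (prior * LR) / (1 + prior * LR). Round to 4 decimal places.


Bayesian evidence evaluation:
Posterior odds = prior_odds * LR = 0.212314 * 3.552 = 0.7541393
Posterior probability = posterior_odds / (1 + posterior_odds)
= 0.7541393 / (1 + 0.7541393)
= 0.7541393 / 1.7541393
= 0.4299

0.4299


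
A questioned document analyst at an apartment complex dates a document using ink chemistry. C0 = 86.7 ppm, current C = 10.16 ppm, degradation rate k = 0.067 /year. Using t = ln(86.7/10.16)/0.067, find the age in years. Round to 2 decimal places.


Document age estimation:
C0/C = 86.7 / 10.16 = 8.533465
ln(C0/C) = 2.143995
t = 2.143995 / 0.067 = 32.00 years

32.00


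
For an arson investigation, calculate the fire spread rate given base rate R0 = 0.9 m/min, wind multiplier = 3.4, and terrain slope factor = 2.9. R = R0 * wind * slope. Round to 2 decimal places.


Fire spread rate calculation:
R = R0 * wind_factor * slope_factor
= 0.9 * 3.4 * 2.9
= 3.06 * 2.9
= 8.87 m/min

8.87


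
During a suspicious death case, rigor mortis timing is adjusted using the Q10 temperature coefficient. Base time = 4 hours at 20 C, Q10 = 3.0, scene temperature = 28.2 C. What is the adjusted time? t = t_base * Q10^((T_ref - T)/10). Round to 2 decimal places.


Rigor mortis time adjustment:
Exponent = (T_ref - T_actual) / 10 = (20 - 28.2) / 10 = -0.82
Q10 factor = 3.0^-0.82 = 0.40622
t_adjusted = 4 * 0.40622 = 1.62 hours

1.62


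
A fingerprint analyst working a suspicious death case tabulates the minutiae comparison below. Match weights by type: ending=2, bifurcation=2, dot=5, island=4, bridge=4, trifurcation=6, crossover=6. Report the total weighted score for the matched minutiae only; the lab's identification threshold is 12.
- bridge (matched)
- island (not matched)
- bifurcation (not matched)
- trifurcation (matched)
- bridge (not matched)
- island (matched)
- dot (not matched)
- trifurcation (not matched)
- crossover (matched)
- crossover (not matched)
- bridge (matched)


Weighted minutiae match score:
  bridge: matched, +4 (running total 4)
  island: not matched, +0
  bifurcation: not matched, +0
  trifurcation: matched, +6 (running total 10)
  bridge: not matched, +0
  island: matched, +4 (running total 14)
  dot: not matched, +0
  trifurcation: not matched, +0
  crossover: matched, +6 (running total 20)
  crossover: not matched, +0
  bridge: matched, +4 (running total 24)
Total score = 24
Threshold = 12; verdict = identification

24


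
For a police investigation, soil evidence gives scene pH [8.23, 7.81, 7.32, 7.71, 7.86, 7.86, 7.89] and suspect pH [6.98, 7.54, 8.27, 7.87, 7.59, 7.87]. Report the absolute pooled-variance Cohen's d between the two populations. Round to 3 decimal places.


Pooled-variance Cohen's d for soil pH comparison:
Scene mean = 54.68 / 7 = 7.811429
Suspect mean = 46.12 / 6 = 7.686667
Scene sample variance s_s^2 = 0.072981
Suspect sample variance s_c^2 = 0.187547
Pooled variance = ((n_s-1)*s_s^2 + (n_c-1)*s_c^2) / (n_s + n_c - 2) = 0.125056
Pooled SD = sqrt(0.125056) = 0.353633
Mean difference = 0.124762
|d| = |0.124762| / 0.353633 = 0.353

0.353


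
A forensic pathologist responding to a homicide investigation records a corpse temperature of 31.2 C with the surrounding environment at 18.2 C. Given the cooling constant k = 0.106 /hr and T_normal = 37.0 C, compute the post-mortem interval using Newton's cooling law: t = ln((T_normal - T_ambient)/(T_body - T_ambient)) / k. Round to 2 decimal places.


Using Newton's law of cooling:
t = ln((T_normal - T_ambient) / (T_body - T_ambient)) / k
T_normal - T_ambient = 18.8
T_body - T_ambient = 13.0
Ratio = 1.446154
ln(ratio) = 0.368908
t = 0.368908 / 0.106 = 3.48 hours

3.48


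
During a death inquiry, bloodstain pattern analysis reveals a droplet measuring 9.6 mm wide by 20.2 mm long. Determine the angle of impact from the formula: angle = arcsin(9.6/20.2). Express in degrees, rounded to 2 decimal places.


Blood spatter impact angle calculation:
width / length = 9.6 / 20.2 = 0.475248
angle = arcsin(0.475248)
angle = 28.38 degrees

28.38


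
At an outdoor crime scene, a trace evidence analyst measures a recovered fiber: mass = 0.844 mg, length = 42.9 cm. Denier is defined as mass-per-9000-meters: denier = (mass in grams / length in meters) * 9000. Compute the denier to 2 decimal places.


Denier calculation:
Mass in grams = 0.844 mg / 1000 = 0.000844 g
Length in meters = 42.9 cm / 100 = 0.429 m
Linear density = mass / length = 0.000844 / 0.429 = 0.00196737 g/m
Denier = (g/m) * 9000 = 0.00196737 * 9000 = 17.71

17.71


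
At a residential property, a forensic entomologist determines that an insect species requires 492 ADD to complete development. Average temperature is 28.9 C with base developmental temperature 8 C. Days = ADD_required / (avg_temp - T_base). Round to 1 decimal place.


Insect development time:
Effective temperature = avg_temp - T_base = 28.9 - 8 = 20.9 C
Days = ADD / effective_temp = 492 / 20.9 = 23.5 days

23.5


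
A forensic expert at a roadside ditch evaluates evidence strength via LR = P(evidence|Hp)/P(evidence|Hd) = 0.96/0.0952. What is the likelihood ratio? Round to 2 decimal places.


Likelihood ratio calculation:
LR = P(E|Hp) / P(E|Hd)
LR = 0.96 / 0.0952
LR = 10.08

10.08


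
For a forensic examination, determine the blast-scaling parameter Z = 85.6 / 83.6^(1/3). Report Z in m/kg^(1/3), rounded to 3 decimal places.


Scaled distance calculation:
W^(1/3) = 83.6^(1/3) = 4.372556
Z = R / W^(1/3) = 85.6 / 4.372556
Z = 19.577 m/kg^(1/3)

19.577


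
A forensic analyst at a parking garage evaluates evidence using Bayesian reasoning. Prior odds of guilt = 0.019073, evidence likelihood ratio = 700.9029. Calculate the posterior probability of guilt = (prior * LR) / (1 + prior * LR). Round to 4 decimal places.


Bayesian evidence evaluation:
Posterior odds = prior_odds * LR = 0.019073 * 700.9029 = 13.36832
Posterior probability = posterior_odds / (1 + posterior_odds)
= 13.36832 / (1 + 13.36832)
= 13.36832 / 14.36832
= 0.9304

0.9304


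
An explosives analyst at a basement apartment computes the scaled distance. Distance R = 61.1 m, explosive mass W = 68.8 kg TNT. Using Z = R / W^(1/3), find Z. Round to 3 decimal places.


Scaled distance calculation:
W^(1/3) = 68.8^(1/3) = 4.097599
Z = R / W^(1/3) = 61.1 / 4.097599
Z = 14.911 m/kg^(1/3)

14.911


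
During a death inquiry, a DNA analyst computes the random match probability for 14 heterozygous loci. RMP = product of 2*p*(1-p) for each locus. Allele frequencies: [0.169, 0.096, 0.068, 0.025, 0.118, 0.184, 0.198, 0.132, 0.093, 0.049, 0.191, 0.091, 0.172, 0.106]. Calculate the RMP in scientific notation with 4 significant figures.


Computing RMP for 14 loci:
Locus 1: 2 * 0.169 * 0.831 = 0.280878
Locus 2: 2 * 0.096 * 0.904 = 0.173568
Locus 3: 2 * 0.068 * 0.932 = 0.126752
Locus 4: 2 * 0.025 * 0.975 = 0.04875
Locus 5: 2 * 0.118 * 0.882 = 0.208152
Locus 6: 2 * 0.184 * 0.816 = 0.300288
Locus 7: 2 * 0.198 * 0.802 = 0.317592
Locus 8: 2 * 0.132 * 0.868 = 0.229152
Locus 9: 2 * 0.093 * 0.907 = 0.168702
Locus 10: 2 * 0.049 * 0.951 = 0.093198
Locus 11: 2 * 0.191 * 0.809 = 0.309038
Locus 12: 2 * 0.091 * 0.909 = 0.165438
Locus 13: 2 * 0.172 * 0.828 = 0.284832
Locus 14: 2 * 0.106 * 0.894 = 0.189528
RMP = 5.947e-11

5.947e-11


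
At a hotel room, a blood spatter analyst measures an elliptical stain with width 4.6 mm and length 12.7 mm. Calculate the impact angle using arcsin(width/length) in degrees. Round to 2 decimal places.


Blood spatter impact angle calculation:
width / length = 4.6 / 12.7 = 0.362205
angle = arcsin(0.362205)
angle = 21.24 degrees

21.24


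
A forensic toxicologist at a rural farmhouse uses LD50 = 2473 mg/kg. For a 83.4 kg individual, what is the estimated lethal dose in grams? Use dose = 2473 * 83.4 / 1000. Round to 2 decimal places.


Lethal dose calculation:
Lethal dose = LD50 * body_weight / 1000
= 2473 * 83.4 / 1000
= 206248.2 / 1000
= 206.25 g

206.25


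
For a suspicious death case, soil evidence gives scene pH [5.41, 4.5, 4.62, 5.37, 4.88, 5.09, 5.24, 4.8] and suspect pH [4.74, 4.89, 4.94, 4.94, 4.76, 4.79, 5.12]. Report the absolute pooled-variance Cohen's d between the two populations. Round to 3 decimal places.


Pooled-variance Cohen's d for soil pH comparison:
Scene mean = 39.91 / 8 = 4.98875
Suspect mean = 34.18 / 7 = 4.882857
Scene sample variance s_s^2 = 0.116927
Suspect sample variance s_c^2 = 0.017824
Pooled variance = ((n_s-1)*s_s^2 + (n_c-1)*s_c^2) / (n_s + n_c - 2) = 0.071187
Pooled SD = sqrt(0.071187) = 0.266809
Mean difference = 0.105893
|d| = |0.105893| / 0.266809 = 0.397

0.397


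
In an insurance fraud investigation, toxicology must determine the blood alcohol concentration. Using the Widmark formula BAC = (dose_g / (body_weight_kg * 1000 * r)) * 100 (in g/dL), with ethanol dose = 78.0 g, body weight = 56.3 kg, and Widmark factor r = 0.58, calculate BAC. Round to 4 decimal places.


Applying the Widmark formula:
BAC = (dose_g / (body_wt * 1000 * r)) * 100
Denominator = 56.3 * 1000 * 0.58 = 32654
BAC = (78.0 / 32654) * 100
BAC = 0.2389 g/dL

0.2389


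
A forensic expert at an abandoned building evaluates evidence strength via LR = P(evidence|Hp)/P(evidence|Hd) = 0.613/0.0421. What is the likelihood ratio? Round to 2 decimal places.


Likelihood ratio calculation:
LR = P(E|Hp) / P(E|Hd)
LR = 0.613 / 0.0421
LR = 14.56

14.56


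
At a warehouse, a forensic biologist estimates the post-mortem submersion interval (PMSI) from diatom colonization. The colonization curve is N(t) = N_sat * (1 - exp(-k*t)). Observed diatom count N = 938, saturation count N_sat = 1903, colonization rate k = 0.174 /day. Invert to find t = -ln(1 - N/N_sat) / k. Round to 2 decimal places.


PMSI from diatom colonization curve:
N / N_sat = 938 / 1903 = 0.492906
1 - N/N_sat = 0.507094
ln(1 - N/N_sat) = -0.679059
t = -ln(1 - N/N_sat) / k = -(-0.679059) / 0.174 = 3.90 days

3.90


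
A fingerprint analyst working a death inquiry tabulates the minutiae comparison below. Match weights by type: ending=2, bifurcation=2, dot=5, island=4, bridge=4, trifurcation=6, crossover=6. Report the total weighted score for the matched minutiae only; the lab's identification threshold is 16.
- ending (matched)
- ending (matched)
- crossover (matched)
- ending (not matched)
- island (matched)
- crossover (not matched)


Weighted minutiae match score:
  ending: matched, +2 (running total 2)
  ending: matched, +2 (running total 4)
  crossover: matched, +6 (running total 10)
  ending: not matched, +0
  island: matched, +4 (running total 14)
  crossover: not matched, +0
Total score = 14
Threshold = 16; verdict = inconclusive

14


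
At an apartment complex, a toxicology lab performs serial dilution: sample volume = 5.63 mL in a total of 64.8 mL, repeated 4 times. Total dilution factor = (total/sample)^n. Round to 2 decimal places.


Dilution factor calculation:
Single dilution = V_total / V_sample = 64.8 / 5.63 ≈ 11.509769
Number of dilutions = 4
Total DF = (64.8 / 5.63)^4 (full precision, rounded at the end) = 17549.57

17549.57


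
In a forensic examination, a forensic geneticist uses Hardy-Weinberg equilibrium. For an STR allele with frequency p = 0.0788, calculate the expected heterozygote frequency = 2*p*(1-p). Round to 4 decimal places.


Hardy-Weinberg heterozygote frequency:
q = 1 - p = 1 - 0.0788 = 0.9212
2pq = 2 * 0.0788 * 0.9212 = 0.1452

0.1452


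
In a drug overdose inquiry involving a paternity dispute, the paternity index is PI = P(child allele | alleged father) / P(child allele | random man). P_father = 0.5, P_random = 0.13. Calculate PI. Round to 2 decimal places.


Paternity Index calculation:
PI = P(allele|father) / P(allele|random)
PI = 0.5 / 0.13
PI = 3.85

3.85


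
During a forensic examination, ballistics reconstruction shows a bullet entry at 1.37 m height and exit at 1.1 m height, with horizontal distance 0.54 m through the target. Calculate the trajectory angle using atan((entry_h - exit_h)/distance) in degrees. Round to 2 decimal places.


Bullet trajectory angle:
Height difference = 1.37 - 1.1 = 0.27 m
angle = atan(0.27 / 0.54)
angle = atan(0.5)
angle = 26.57 degrees

26.57


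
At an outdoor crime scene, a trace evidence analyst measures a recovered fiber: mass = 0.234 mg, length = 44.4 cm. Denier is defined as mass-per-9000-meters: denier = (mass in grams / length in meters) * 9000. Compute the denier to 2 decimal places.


Denier calculation:
Mass in grams = 0.234 mg / 1000 = 0.000234 g
Length in meters = 44.4 cm / 100 = 0.444 m
Linear density = mass / length = 0.000234 / 0.444 = 0.00052703 g/m
Denier = (g/m) * 9000 = 0.00052703 * 9000 = 4.74

4.74


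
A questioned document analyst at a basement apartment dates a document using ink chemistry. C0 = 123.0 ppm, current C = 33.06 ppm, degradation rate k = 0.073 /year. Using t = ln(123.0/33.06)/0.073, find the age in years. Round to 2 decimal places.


Document age estimation:
C0/C = 123.0 / 33.06 = 3.720508
ln(C0/C) = 1.31386
t = 1.31386 / 0.073 = 18.00 years

18.00


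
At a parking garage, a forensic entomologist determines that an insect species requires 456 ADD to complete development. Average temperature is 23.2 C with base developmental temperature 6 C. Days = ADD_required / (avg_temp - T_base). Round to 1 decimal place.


Insect development time:
Effective temperature = avg_temp - T_base = 23.2 - 6 = 17.2 C
Days = ADD / effective_temp = 456 / 17.2 = 26.5 days

26.5


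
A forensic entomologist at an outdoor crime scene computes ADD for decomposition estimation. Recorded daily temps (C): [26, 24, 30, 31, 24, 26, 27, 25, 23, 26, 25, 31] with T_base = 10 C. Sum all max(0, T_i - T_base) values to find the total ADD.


Computing ADD day by day:
Day 1: max(0, 26 - 10) = 16
Day 2: max(0, 24 - 10) = 14
Day 3: max(0, 30 - 10) = 20
Day 4: max(0, 31 - 10) = 21
Day 5: max(0, 24 - 10) = 14
Day 6: max(0, 26 - 10) = 16
Day 7: max(0, 27 - 10) = 17
Day 8: max(0, 25 - 10) = 15
Day 9: max(0, 23 - 10) = 13
Day 10: max(0, 26 - 10) = 16
Day 11: max(0, 25 - 10) = 15
Day 12: max(0, 31 - 10) = 21
Total ADD = 198

198


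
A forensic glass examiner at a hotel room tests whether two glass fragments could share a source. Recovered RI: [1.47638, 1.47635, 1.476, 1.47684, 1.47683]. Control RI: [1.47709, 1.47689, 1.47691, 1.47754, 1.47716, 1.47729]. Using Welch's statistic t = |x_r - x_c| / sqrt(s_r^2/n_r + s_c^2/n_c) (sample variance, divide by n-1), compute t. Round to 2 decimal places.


Welch's t-criterion for glass RI comparison:
Recovered mean = sum / n_r = 7.3824 / 5 = 1.47648
Control mean = sum / n_c = 8.86288 / 6 = 1.4771467
Recovered sample variance s_r^2 = 1.2735e-07
Control sample variance s_c^2 = 6.01067e-08
Welch SE (unpooled) = sqrt(s_r^2/n_r + s_c^2/n_c) = sqrt(2.547e-08 + 1.00178e-08) = sqrt(3.54878e-08) = 0.000188382
|mean_r - mean_c| = 0.000666667
t = 0.000666667 / 0.000188382 = 3.54

3.54


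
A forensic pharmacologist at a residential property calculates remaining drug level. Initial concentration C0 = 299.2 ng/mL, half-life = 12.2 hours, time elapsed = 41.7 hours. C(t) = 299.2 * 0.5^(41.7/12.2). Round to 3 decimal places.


Drug concentration decay:
Number of half-lives = t / t_half = 41.7 / 12.2 = 3.418033
Decay factor = 0.5^3.418033 = 0.09355555
C(t) = 299.2 * 0.09355555 = 27.992 ng/mL

27.992


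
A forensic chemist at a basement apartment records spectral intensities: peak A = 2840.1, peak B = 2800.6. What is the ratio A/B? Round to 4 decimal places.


Spectral peak ratio:
Peak A = 2840.1 counts
Peak B = 2800.6 counts
Ratio = 2840.1 / 2800.6 = 1.0141

1.0141


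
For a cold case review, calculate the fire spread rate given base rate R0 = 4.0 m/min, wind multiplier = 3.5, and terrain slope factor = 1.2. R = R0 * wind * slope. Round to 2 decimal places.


Fire spread rate calculation:
R = R0 * wind_factor * slope_factor
= 4.0 * 3.5 * 1.2
= 14 * 1.2
= 16.80 m/min

16.80


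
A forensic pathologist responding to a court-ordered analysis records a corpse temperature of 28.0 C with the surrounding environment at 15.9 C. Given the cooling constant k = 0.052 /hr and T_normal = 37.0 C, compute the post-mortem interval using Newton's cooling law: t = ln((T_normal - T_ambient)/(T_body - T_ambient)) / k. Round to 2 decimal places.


Using Newton's law of cooling:
t = ln((T_normal - T_ambient) / (T_body - T_ambient)) / k
T_normal - T_ambient = 21.1
T_body - T_ambient = 12.1
Ratio = 1.743802
ln(ratio) = 0.556068
t = 0.556068 / 0.052 = 10.69 hours

10.69


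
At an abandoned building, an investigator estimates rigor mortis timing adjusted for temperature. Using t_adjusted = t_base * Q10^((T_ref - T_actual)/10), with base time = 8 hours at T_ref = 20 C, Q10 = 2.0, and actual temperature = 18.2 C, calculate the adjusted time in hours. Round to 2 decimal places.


Rigor mortis time adjustment:
Exponent = (T_ref - T_actual) / 10 = (20 - 18.2) / 10 = 0.18
Q10 factor = 2.0^0.18 = 1.13288
t_adjusted = 8 * 1.13288 = 9.06 hours

9.06


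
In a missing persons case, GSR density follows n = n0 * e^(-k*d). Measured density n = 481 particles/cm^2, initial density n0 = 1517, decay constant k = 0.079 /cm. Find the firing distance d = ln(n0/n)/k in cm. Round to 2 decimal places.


GSR distance calculation:
n0/n = 1517 / 481 = 3.153846
ln(n0/n) = 1.148623
d = 1.148623 / 0.079 = 14.54 cm

14.54


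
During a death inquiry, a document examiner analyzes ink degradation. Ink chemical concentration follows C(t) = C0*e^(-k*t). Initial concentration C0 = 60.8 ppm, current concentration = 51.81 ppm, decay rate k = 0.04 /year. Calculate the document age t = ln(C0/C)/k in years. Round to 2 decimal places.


Document age estimation:
C0/C = 60.8 / 51.81 = 1.173519
ln(C0/C) = 0.160007
t = 0.160007 / 0.04 = 4.00 years

4.00


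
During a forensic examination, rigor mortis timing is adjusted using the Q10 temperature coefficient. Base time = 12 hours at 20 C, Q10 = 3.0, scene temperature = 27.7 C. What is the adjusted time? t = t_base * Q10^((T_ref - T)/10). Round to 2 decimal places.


Rigor mortis time adjustment:
Exponent = (T_ref - T_actual) / 10 = (20 - 27.7) / 10 = -0.77
Q10 factor = 3.0^-0.77 = 0.42916
t_adjusted = 12 * 0.42916 = 5.15 hours

5.15


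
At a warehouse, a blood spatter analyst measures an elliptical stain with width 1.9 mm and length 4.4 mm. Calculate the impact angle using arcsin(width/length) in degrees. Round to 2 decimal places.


Blood spatter impact angle calculation:
width / length = 1.9 / 4.4 = 0.431818
angle = arcsin(0.431818)
angle = 25.58 degrees

25.58


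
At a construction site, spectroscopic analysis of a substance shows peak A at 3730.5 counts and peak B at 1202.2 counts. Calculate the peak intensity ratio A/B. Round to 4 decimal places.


Spectral peak ratio:
Peak A = 3730.5 counts
Peak B = 1202.2 counts
Ratio = 3730.5 / 1202.2 = 3.1031

3.1031


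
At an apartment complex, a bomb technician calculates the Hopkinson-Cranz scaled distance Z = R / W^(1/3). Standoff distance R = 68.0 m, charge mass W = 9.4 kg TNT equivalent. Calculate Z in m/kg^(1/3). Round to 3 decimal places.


Scaled distance calculation:
W^(1/3) = 9.4^(1/3) = 2.110454
Z = R / W^(1/3) = 68.0 / 2.110454
Z = 32.221 m/kg^(1/3)

32.221


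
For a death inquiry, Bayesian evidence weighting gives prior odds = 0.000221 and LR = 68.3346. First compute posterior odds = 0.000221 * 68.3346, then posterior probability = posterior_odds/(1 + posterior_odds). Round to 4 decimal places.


Bayesian evidence evaluation:
Posterior odds = prior_odds * LR = 0.000221 * 68.3346 = 0.01510195
Posterior probability = posterior_odds / (1 + posterior_odds)
= 0.01510195 / (1 + 0.01510195)
= 0.01510195 / 1.01510195
= 0.0149

0.0149


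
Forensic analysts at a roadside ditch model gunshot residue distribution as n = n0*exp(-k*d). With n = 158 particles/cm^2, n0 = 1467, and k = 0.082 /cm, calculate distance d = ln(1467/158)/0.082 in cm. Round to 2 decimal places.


GSR distance calculation:
n0/n = 1467 / 158 = 9.28481
ln(n0/n) = 2.22838
d = 2.22838 / 0.082 = 27.18 cm

27.18


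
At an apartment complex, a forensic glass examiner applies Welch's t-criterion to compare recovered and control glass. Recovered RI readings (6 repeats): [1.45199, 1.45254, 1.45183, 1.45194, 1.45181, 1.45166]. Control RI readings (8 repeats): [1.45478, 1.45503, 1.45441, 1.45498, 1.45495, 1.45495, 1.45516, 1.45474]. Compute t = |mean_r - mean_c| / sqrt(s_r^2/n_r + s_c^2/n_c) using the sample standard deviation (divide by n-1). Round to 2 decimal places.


Welch's t-criterion for glass RI comparison:
Recovered mean = sum / n_r = 8.71177 / 6 = 1.4519617
Control mean = sum / n_c = 11.639 / 8 = 1.454875
Recovered sample variance s_r^2 = 9.34167e-08
Control sample variance s_c^2 = 5.3e-08
Welch SE (unpooled) = sqrt(s_r^2/n_r + s_c^2/n_c) = sqrt(1.55694e-08 + 6.625e-09) = sqrt(2.21944e-08) = 0.000148978
|mean_r - mean_c| = 0.00291333
t = 0.00291333 / 0.000148978 = 19.56

19.56


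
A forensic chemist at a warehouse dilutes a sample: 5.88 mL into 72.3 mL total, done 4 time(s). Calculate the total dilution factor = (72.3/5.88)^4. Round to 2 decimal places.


Dilution factor calculation:
Single dilution = V_total / V_sample = 72.3 / 5.88 ≈ 12.295918
Number of dilutions = 4
Total DF = (72.3 / 5.88)^4 (full precision, rounded at the end) = 22858.30

22858.30


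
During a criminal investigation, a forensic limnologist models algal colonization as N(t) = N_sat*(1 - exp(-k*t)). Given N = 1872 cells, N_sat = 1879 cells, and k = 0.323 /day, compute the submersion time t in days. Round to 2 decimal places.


PMSI from diatom colonization curve:
N / N_sat = 1872 / 1879 = 0.996275
1 - N/N_sat = 0.003725
ln(1 - N/N_sat) = -5.592688
t = -ln(1 - N/N_sat) / k = -(-5.592688) / 0.323 = 17.31 days

17.31


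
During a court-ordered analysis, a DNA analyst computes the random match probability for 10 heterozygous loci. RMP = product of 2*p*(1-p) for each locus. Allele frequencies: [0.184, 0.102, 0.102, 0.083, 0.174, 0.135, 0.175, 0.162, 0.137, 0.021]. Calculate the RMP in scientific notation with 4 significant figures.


Computing RMP for 10 loci:
Locus 1: 2 * 0.184 * 0.816 = 0.300288
Locus 2: 2 * 0.102 * 0.898 = 0.183192
Locus 3: 2 * 0.102 * 0.898 = 0.183192
Locus 4: 2 * 0.083 * 0.917 = 0.152222
Locus 5: 2 * 0.174 * 0.826 = 0.287448
Locus 6: 2 * 0.135 * 0.865 = 0.23355
Locus 7: 2 * 0.175 * 0.825 = 0.28875
Locus 8: 2 * 0.162 * 0.838 = 0.271512
Locus 9: 2 * 0.137 * 0.863 = 0.236462
Locus 10: 2 * 0.021 * 0.979 = 0.041118
RMP = 7.850e-08

7.850e-08


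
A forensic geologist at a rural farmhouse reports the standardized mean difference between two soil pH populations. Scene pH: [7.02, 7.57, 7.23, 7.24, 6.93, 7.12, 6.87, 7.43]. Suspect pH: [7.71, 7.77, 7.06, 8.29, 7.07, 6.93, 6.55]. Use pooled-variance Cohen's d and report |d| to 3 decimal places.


Pooled-variance Cohen's d for soil pH comparison:
Scene mean = 57.41 / 8 = 7.17625
Suspect mean = 51.38 / 7 = 7.34
Scene sample variance s_s^2 = 0.058341
Suspect sample variance s_c^2 = 0.3613
Pooled variance = ((n_s-1)*s_s^2 + (n_c-1)*s_c^2) / (n_s + n_c - 2) = 0.198168
Pooled SD = sqrt(0.198168) = 0.445161
Mean difference = -0.16375
|d| = |-0.16375| / 0.445161 = 0.368

0.368


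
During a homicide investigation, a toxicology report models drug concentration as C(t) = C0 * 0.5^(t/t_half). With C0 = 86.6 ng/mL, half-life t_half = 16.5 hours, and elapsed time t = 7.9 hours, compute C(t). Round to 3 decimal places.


Drug concentration decay:
Number of half-lives = t / t_half = 7.9 / 16.5 = 0.478788
Decay factor = 0.5^0.478788 = 0.71758021
C(t) = 86.6 * 0.71758021 = 62.142 ng/mL

62.142


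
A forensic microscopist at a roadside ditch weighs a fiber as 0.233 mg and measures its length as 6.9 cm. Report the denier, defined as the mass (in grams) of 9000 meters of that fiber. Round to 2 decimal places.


Denier calculation:
Mass in grams = 0.233 mg / 1000 = 0.000233 g
Length in meters = 6.9 cm / 100 = 0.069 m
Linear density = mass / length = 0.000233 / 0.069 = 0.00337681 g/m
Denier = (g/m) * 9000 = 0.00337681 * 9000 = 30.39

30.39


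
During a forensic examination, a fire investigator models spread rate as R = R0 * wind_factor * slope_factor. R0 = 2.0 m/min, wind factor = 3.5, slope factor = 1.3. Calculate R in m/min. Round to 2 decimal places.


Fire spread rate calculation:
R = R0 * wind_factor * slope_factor
= 2.0 * 3.5 * 1.3
= 7 * 1.3
= 9.10 m/min

9.10


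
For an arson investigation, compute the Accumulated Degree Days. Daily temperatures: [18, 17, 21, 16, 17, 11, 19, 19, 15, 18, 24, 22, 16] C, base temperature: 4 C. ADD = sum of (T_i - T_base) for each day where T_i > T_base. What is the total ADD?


Computing ADD day by day:
Day 1: max(0, 18 - 4) = 14
Day 2: max(0, 17 - 4) = 13
Day 3: max(0, 21 - 4) = 17
Day 4: max(0, 16 - 4) = 12
Day 5: max(0, 17 - 4) = 13
Day 6: max(0, 11 - 4) = 7
Day 7: max(0, 19 - 4) = 15
Day 8: max(0, 19 - 4) = 15
Day 9: max(0, 15 - 4) = 11
Day 10: max(0, 18 - 4) = 14
Day 11: max(0, 24 - 4) = 20
Day 12: max(0, 22 - 4) = 18
Day 13: max(0, 16 - 4) = 12
Total ADD = 181

181


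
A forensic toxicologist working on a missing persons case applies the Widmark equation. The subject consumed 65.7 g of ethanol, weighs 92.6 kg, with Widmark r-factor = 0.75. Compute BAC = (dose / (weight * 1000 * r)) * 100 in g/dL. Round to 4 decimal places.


Applying the Widmark formula:
BAC = (dose_g / (body_wt * 1000 * r)) * 100
Denominator = 92.6 * 1000 * 0.75 = 69450
BAC = (65.7 / 69450) * 100
BAC = 0.0946 g/dL

0.0946


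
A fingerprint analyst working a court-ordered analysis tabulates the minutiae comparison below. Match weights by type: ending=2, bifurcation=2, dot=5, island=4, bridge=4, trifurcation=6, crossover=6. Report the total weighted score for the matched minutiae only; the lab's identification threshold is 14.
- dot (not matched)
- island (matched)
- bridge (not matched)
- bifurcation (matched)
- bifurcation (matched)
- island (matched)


Weighted minutiae match score:
  dot: not matched, +0
  island: matched, +4 (running total 4)
  bridge: not matched, +0
  bifurcation: matched, +2 (running total 6)
  bifurcation: matched, +2 (running total 8)
  island: matched, +4 (running total 12)
Total score = 12
Threshold = 14; verdict = inconclusive

12


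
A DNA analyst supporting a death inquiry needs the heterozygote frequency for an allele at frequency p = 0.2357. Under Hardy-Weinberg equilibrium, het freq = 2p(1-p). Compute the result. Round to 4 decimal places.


Hardy-Weinberg heterozygote frequency:
q = 1 - p = 1 - 0.2357 = 0.7643
2pq = 2 * 0.2357 * 0.7643 = 0.3603

0.3603


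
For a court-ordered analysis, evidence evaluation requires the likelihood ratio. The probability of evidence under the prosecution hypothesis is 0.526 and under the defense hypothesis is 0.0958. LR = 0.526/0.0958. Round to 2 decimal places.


Likelihood ratio calculation:
LR = P(E|Hp) / P(E|Hd)
LR = 0.526 / 0.0958
LR = 5.49

5.49


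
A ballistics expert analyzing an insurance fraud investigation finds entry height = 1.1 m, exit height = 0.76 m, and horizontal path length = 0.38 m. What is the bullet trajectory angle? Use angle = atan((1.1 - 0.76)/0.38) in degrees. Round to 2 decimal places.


Bullet trajectory angle:
Height difference = 1.1 - 0.76 = 0.34 m
angle = atan(0.34 / 0.38)
angle = atan(0.894737)
angle = 41.82 degrees

41.82


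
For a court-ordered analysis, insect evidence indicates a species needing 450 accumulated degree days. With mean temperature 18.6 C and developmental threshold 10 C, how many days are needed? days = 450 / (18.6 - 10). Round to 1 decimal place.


Insect development time:
Effective temperature = avg_temp - T_base = 18.6 - 10 = 8.6 C
Days = ADD / effective_temp = 450 / 8.6 = 52.3 days

52.3


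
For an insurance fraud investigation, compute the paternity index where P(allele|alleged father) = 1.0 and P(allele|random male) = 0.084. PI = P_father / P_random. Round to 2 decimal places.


Paternity Index calculation:
PI = P(allele|father) / P(allele|random)
PI = 1.0 / 0.084
PI = 11.90

11.90


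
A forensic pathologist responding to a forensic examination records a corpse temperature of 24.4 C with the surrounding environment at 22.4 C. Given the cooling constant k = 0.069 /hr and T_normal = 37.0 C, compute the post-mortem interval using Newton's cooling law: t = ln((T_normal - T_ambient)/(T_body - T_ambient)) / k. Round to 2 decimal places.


Using Newton's law of cooling:
t = ln((T_normal - T_ambient) / (T_body - T_ambient)) / k
T_normal - T_ambient = 14.6
T_body - T_ambient = 2.0
Ratio = 7.3
ln(ratio) = 1.987874
t = 1.987874 / 0.069 = 28.81 hours

28.81
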